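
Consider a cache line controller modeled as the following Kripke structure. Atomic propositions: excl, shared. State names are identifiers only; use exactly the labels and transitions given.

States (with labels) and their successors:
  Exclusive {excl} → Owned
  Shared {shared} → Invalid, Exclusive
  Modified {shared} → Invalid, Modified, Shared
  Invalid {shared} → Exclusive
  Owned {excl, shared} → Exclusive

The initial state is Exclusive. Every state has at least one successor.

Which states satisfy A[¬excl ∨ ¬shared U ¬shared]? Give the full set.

{Exclusive, Shared, Invalid}

States satisfying ¬excl ∨ ¬shared: {Exclusive, Shared, Modified, Invalid}.
States satisfying ¬shared: {Exclusive}.
States satisfying A[¬excl ∨ ¬shared U ¬shared]: {Exclusive, Shared, Invalid}.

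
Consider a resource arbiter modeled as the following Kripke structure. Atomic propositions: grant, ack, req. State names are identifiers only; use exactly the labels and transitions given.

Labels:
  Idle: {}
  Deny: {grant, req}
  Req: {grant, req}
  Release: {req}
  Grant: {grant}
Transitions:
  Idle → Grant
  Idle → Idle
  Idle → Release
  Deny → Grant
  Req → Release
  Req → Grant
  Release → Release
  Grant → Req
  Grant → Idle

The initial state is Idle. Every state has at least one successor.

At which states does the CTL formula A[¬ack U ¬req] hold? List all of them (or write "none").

{Idle, Deny, Grant}

States satisfying ¬ack: {Idle, Deny, Req, Release, Grant}.
States satisfying ¬req: {Idle, Grant}.
States satisfying A[¬ack U ¬req]: {Idle, Deny, Grant}.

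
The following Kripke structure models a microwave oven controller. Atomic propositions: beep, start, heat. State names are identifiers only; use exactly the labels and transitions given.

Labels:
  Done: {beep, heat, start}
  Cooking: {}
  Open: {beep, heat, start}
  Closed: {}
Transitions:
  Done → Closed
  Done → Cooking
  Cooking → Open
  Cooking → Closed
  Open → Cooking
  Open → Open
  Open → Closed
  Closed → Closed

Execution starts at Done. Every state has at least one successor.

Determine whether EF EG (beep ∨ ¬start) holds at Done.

Yes

States satisfying EG (beep ∨ ¬start): {Done, Cooking, Open, Closed}.
States satisfying EF EG (beep ∨ ¬start): {Done, Cooking, Open, Closed}.
Some path from Done reaches a state where EG (beep ∨ ¬start) holds.
Done ∈ Sat(EF EG (beep ∨ ¬start)).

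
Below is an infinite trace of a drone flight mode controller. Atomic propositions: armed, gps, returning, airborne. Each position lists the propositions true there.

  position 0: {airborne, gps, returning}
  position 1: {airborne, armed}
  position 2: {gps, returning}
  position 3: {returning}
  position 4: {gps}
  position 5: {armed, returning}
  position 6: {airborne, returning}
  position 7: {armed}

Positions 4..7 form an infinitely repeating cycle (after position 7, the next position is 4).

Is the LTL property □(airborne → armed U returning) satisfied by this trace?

Yes

airborne → armed U returning holds at every position 0..7, and those are all positions ever visited, so □(airborne → armed U returning) holds.
Positions where airborne holds: 0, 1, 6.
Check armed U returning at each: 0→ok, 1→ok, 6→ok.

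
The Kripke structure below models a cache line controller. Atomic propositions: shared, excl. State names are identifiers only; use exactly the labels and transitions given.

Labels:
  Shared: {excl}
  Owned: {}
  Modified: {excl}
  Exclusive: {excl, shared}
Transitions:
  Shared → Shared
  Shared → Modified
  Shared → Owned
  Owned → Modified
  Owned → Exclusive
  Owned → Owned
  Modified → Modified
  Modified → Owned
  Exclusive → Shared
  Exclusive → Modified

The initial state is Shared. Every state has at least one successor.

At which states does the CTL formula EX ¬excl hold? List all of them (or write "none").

States satisfying ¬excl: {Owned}.
States satisfying EX ¬excl: {Shared, Owned, Modified}.

{Shared, Owned, Modified}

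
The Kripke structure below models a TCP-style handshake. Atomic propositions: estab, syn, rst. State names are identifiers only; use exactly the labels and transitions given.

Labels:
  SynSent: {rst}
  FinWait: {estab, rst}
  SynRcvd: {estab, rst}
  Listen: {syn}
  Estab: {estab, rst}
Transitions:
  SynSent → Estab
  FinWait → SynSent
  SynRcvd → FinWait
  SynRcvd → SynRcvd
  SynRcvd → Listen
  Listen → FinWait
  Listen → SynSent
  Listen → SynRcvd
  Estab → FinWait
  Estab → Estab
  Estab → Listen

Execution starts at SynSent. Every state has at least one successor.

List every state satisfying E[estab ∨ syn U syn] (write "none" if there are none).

{SynRcvd, Listen, Estab}

States satisfying estab ∨ syn: {FinWait, SynRcvd, Listen, Estab}.
States satisfying syn: {Listen}.
States satisfying E[estab ∨ syn U syn]: {SynRcvd, Listen, Estab}.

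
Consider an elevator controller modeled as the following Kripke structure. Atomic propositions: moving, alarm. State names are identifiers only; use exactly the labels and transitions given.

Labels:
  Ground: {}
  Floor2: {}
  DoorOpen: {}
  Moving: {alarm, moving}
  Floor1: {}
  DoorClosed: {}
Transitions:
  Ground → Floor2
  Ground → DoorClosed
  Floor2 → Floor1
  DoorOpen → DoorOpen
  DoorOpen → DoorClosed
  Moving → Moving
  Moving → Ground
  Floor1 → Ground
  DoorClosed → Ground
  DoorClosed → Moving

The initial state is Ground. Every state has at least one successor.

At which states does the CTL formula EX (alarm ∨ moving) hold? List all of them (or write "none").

{Moving, DoorClosed}

States satisfying alarm ∨ moving: {Moving}.
States satisfying EX (alarm ∨ moving): {Moving, DoorClosed}.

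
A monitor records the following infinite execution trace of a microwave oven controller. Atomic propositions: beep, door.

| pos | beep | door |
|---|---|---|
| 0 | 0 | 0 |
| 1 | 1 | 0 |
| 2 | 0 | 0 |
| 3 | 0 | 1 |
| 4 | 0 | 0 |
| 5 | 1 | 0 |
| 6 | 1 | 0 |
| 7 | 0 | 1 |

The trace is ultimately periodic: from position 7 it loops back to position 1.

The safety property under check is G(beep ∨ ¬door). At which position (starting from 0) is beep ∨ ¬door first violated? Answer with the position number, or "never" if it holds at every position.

3

Check beep ∨ ¬door at each position in order: 0 ✓, 1 ✓, 2 ✓.
At position 3 the labels are {door}, so beep ∨ ¬door is false there. This is the first violation.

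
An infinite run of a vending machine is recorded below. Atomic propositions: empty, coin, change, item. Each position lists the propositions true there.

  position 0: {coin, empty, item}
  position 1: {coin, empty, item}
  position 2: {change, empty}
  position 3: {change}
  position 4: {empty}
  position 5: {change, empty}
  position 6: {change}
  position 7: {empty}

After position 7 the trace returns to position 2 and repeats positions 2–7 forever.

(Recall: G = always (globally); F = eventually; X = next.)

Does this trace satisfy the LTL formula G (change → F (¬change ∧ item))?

Does not hold

change → F (¬change ∧ item) must hold at every position from 0 onward. It fails at position 2, so G (change → F (¬change ∧ item)) is false.
Positions where change holds: 2, 3, 5, 6.
Check F (¬change ∧ item) at each: 2→fails, 3→fails, 5→fails, 6→fails.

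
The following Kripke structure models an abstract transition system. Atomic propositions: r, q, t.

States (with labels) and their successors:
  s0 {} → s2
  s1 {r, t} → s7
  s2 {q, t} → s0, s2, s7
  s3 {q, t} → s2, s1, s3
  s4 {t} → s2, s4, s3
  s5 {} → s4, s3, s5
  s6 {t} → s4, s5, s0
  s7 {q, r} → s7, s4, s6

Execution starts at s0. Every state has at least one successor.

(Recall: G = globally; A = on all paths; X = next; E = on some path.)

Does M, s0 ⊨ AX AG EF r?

Satisfied

States satisfying AG EF r: {s0, s1, s2, s3, s4, s5, s6, s7}.
States satisfying AX AG EF r: {s0, s1, s2, s3, s4, s5, s6, s7}.
s0 ∈ Sat(AX AG EF r).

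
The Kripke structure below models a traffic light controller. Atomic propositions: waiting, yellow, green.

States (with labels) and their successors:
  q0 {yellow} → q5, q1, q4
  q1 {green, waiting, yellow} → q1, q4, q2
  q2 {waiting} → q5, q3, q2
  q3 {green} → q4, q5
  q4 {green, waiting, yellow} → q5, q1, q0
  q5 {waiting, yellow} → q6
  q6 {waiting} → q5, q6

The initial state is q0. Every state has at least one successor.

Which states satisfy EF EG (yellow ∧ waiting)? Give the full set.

States satisfying EG (yellow ∧ waiting): {q1, q4}.
States satisfying EF EG (yellow ∧ waiting): {q0, q1, q2, q3, q4}.

{q0, q1, q2, q3, q4}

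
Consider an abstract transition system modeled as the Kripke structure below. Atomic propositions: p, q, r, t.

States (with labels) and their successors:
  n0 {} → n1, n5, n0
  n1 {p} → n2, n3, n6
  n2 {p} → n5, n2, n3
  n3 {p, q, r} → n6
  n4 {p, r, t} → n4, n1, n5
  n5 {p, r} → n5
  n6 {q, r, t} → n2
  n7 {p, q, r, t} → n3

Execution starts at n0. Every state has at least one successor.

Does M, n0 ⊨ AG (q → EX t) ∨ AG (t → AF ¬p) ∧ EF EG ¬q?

States satisfying q → EX t: {n0, n1, n2, n3, n4, n5}.
States satisfying AG (q → EX t): {n5}.
States satisfying t → AF ¬p: {n0, n1, n2, n3, n5, n6, n7}.
States satisfying AG (t → AF ¬p): {n0, n1, n2, n3, n5, n6, n7}.
States satisfying EG ¬q: {n0, n1, n2, n4, n5}.
States satisfying EF EG ¬q: {n0, n1, n2, n3, n4, n5, n6, n7}.
States satisfying AG (t → AF ¬p) ∧ EF EG ¬q: {n0, n1, n2, n3, n5, n6, n7}.
States satisfying AG (q → EX t) ∨ AG (t → AF ¬p) ∧ EF EG ¬q: {n0, n1, n2, n3, n5, n6, n7}.
n0 ∈ Sat(AG (q → EX t) ∨ AG (t → AF ¬p) ∧ EF EG ¬q).

Holds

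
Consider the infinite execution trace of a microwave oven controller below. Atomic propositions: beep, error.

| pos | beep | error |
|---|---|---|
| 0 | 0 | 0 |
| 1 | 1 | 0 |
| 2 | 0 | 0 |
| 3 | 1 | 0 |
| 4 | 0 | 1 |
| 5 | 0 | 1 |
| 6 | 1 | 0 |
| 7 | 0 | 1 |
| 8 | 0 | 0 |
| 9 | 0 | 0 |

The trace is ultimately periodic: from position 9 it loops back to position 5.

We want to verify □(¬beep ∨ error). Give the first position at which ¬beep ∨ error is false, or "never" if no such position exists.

Check ¬beep ∨ error at each position in order: 0 ✓.
At position 1 the labels are {beep}, so ¬beep ∨ error is false there. This is the first violation.

1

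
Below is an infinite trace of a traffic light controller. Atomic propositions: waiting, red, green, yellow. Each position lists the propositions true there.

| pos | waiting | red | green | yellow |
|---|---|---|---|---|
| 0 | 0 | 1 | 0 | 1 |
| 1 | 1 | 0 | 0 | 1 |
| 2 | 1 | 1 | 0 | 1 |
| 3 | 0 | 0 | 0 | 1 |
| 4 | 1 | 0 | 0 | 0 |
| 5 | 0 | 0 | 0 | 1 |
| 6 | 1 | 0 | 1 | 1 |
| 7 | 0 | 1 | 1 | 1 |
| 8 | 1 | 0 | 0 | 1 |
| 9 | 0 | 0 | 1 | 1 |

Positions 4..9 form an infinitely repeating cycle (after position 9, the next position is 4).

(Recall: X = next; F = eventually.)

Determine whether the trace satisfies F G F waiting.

Satisfied

G F waiting holds at position 0, which is reachable from 0, so F G F waiting holds.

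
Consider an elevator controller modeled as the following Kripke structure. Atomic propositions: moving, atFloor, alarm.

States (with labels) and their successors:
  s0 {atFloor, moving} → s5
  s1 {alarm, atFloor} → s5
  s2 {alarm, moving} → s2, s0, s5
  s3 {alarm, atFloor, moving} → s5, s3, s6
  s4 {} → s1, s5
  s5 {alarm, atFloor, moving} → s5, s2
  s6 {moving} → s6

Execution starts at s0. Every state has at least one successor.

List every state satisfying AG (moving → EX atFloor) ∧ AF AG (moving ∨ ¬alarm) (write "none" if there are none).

States satisfying moving → EX atFloor: {s0, s1, s2, s3, s4, s5}.
States satisfying AG (moving → EX atFloor): {s0, s1, s2, s4, s5}.
States satisfying AG (moving ∨ ¬alarm): {s0, s2, s3, s5, s6}.
States satisfying AF AG (moving ∨ ¬alarm): {s0, s1, s2, s3, s4, s5, s6}.
States satisfying AG (moving → EX atFloor) ∧ AF AG (moving ∨ ¬alarm): {s0, s1, s2, s4, s5}.

{s0, s1, s2, s4, s5}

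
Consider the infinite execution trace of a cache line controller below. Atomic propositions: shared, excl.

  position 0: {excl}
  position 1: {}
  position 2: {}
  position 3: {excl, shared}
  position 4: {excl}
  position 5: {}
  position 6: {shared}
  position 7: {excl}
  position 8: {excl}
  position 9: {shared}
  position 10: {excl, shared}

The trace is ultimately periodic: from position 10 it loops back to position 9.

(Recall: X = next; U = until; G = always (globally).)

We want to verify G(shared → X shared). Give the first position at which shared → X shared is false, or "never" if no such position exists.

Check shared → X shared at each position in order: 0 ✓, 1 ✓, 2 ✓.
At position 3 the labels are {excl, shared} and the next position 4 has {excl}, so shared → X shared is false there. This is the first violation.

3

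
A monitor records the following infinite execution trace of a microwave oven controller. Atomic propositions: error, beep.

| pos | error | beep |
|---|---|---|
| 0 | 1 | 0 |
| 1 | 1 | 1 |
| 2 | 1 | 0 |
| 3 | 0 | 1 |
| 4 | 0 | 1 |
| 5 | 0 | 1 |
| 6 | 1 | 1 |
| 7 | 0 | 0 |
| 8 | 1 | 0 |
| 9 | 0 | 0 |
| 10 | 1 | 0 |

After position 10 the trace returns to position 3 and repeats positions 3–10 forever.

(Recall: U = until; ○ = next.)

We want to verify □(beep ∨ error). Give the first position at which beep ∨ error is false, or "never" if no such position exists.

7

Check beep ∨ error at each position in order: 0 ✓, 1 ✓, 2 ✓, 3 ✓, 4 ✓, 5 ✓, 6 ✓.
At position 7 the labels are {}, so beep ∨ error is false there. This is the first violation.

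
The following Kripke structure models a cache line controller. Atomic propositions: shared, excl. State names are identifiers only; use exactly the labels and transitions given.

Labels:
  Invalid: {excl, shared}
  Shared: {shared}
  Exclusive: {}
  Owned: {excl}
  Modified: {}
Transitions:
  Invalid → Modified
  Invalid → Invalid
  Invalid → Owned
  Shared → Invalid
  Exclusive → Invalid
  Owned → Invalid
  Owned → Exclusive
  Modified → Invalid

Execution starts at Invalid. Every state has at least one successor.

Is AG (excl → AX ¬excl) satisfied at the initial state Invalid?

No

States satisfying excl → AX ¬excl: {Shared, Exclusive, Modified}.
States satisfying AG (excl → AX ¬excl): ∅.
Invalid is reachable from Invalid and violates excl → AX ¬excl, so AG fails at Invalid.
Invalid ∉ Sat(AG (excl → AX ¬excl)).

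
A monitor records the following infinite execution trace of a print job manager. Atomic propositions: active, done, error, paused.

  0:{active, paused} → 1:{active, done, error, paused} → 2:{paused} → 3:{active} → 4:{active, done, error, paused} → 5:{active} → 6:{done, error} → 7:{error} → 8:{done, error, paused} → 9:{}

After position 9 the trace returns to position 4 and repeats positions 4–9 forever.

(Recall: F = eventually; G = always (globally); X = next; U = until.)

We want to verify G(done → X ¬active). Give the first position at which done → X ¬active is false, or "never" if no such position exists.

4

Check done → X ¬active at each position in order: 0 ✓, 1 ✓, 2 ✓, 3 ✓.
At position 4 the labels are {active, done, error, paused} and the next position 5 has {active}, so done → X ¬active is false there. This is the first violation.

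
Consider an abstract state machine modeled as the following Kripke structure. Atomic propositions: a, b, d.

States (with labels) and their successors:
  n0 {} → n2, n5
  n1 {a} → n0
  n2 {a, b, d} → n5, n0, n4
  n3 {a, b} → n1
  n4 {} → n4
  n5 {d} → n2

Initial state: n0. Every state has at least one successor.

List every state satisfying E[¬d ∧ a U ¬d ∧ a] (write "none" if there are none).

States satisfying ¬d ∧ a: {n1, n3}.
States satisfying E[¬d ∧ a U ¬d ∧ a]: {n1, n3}.

{n1, n3}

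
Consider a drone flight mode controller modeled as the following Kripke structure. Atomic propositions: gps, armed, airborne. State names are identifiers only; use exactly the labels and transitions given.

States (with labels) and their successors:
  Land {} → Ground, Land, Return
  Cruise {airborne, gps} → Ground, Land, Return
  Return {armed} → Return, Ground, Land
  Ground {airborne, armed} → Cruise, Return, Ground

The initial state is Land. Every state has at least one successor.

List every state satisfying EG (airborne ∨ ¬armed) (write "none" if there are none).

{Land, Cruise, Ground}

States satisfying airborne ∨ ¬armed: {Land, Cruise, Ground}.
States satisfying EG (airborne ∨ ¬armed): {Land, Cruise, Ground}.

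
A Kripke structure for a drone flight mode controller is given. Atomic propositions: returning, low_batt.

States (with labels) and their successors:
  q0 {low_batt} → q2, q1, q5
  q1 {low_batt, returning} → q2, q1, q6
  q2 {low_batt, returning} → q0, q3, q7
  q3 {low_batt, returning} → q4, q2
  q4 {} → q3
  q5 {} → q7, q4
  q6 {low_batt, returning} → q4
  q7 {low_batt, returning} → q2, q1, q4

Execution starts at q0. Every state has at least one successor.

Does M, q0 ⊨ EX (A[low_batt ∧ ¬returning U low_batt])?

Holds

States satisfying A[low_batt ∧ ¬returning U low_batt]: {q0, q1, q2, q3, q6, q7}.
States satisfying EX (A[low_batt ∧ ¬returning U low_batt]): {q0, q1, q2, q3, q4, q5, q7}.
q0 ∈ Sat(EX (A[low_batt ∧ ¬returning U low_batt])).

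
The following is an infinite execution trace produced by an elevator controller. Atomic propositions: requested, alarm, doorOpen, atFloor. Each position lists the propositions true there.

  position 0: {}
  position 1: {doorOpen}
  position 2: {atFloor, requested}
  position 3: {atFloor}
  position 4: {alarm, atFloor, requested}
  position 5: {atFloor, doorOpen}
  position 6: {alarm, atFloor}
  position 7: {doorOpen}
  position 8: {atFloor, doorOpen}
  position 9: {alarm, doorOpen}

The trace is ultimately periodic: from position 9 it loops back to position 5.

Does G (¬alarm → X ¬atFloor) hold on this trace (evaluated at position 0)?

No

¬alarm → X ¬atFloor must hold at every position from 0 onward. It fails at position 1, so G (¬alarm → X ¬atFloor) is false.
Positions where ¬alarm holds: 0, 1, 2, 3, 5, 7, 8.
Check X ¬atFloor at each: 0→ok, 1→fails, 2→fails, 3→fails, 5→fails, 7→fails, 8→ok.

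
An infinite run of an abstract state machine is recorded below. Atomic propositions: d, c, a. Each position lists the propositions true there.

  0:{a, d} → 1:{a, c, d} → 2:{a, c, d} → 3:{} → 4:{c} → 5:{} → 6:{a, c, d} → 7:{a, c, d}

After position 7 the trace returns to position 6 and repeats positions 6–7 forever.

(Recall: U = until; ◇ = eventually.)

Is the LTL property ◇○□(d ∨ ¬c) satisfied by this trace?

○□(d ∨ ¬c) holds at position 4, which is reachable from 0, so ◇○□(d ∨ ¬c) holds.

Yes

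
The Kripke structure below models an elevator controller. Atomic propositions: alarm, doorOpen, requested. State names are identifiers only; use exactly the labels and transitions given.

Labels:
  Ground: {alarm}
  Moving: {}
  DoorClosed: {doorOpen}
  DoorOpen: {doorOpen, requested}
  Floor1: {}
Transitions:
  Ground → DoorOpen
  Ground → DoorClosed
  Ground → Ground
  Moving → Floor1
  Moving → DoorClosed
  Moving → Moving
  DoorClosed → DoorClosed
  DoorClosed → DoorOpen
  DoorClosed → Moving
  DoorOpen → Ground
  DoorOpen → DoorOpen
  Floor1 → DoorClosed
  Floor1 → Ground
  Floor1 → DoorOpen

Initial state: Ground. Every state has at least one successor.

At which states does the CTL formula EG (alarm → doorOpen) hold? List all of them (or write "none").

States satisfying alarm → doorOpen: {Moving, DoorClosed, DoorOpen, Floor1}.
States satisfying EG (alarm → doorOpen): {Moving, DoorClosed, DoorOpen, Floor1}.

{Moving, DoorClosed, DoorOpen, Floor1}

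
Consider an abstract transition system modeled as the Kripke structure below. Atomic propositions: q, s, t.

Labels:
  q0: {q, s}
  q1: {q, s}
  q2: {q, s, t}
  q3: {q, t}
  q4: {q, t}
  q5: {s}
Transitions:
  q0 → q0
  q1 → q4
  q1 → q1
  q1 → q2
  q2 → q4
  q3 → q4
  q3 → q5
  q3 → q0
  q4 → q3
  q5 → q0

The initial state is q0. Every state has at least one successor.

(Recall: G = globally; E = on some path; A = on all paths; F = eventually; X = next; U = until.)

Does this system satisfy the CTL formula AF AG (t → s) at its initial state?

Yes

States satisfying AG (t → s): {q0, q5}.
States satisfying AF AG (t → s): {q0, q5}.
q0 ∈ Sat(AF AG (t → s)).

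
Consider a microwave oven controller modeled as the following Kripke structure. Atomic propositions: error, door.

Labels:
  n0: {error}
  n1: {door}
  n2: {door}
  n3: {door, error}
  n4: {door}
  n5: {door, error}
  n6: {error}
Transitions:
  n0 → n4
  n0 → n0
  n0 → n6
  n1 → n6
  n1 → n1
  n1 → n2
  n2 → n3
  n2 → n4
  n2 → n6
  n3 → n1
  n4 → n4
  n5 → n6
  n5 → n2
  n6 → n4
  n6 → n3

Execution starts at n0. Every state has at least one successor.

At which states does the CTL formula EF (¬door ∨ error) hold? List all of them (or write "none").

{n0, n1, n2, n3, n5, n6}

States satisfying ¬door ∨ error: {n0, n3, n5, n6}.
States satisfying EF (¬door ∨ error): {n0, n1, n2, n3, n5, n6}.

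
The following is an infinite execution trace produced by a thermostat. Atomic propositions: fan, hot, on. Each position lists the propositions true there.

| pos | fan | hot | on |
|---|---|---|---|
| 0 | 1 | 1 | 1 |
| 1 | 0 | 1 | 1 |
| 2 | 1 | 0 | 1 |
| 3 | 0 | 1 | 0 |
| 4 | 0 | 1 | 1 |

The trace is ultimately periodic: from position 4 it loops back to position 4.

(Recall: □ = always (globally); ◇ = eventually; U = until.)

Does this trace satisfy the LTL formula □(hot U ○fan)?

hot U ○fan must hold at every position from 0 onward. It fails at position 2, so □(hot U ○fan) is false.

Violated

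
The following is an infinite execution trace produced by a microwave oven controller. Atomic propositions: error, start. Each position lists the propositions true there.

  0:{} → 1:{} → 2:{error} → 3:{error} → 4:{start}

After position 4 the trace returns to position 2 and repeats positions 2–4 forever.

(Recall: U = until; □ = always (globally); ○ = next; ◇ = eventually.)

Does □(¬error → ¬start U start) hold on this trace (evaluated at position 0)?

¬error → ¬start U start holds at every position 0..4, and those are all positions ever visited, so □(¬error → ¬start U start) holds.
Positions where ¬error holds: 0, 1, 4.
Check ¬start U start at each: 0→ok, 1→ok, 4→ok.

Holds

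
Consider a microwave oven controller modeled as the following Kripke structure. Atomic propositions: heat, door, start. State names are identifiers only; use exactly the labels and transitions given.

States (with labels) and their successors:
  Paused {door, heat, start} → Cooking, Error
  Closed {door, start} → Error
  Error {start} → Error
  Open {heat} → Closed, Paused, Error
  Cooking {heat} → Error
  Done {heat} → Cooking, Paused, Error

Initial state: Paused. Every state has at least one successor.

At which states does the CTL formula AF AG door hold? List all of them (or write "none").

none

States satisfying AG door: ∅.
States satisfying AF AG door: ∅.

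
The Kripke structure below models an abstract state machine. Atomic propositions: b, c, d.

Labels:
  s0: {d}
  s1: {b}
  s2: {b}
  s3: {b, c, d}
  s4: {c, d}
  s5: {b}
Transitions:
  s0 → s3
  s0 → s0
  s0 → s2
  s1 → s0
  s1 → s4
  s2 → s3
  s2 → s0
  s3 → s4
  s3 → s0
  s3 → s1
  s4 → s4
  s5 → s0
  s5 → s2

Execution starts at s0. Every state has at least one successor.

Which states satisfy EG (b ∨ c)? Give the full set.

States satisfying b ∨ c: {s1, s2, s3, s4, s5}.
States satisfying EG (b ∨ c): {s1, s2, s3, s4, s5}.

{s1, s2, s3, s4, s5}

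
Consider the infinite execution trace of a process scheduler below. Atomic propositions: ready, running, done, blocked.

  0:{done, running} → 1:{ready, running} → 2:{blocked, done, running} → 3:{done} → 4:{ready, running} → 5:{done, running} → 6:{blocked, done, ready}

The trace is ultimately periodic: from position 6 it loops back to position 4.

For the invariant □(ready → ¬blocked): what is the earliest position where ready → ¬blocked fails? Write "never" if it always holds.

Check ready → ¬blocked at each position in order: 0 ✓, 1 ✓, 2 ✓, 3 ✓, 4 ✓, 5 ✓.
At position 6 the labels are {blocked, done, ready}, so ready → ¬blocked is false there. This is the first violation.

6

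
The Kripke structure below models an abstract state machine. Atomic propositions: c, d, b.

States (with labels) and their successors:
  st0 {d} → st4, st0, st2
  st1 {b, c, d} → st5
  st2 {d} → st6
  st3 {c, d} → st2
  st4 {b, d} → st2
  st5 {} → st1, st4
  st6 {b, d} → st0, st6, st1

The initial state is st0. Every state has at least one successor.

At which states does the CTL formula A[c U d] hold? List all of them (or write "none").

{st0, st1, st2, st3, st4, st6}

States satisfying c: {st1, st3}.
States satisfying d: {st0, st1, st2, st3, st4, st6}.
States satisfying A[c U d]: {st0, st1, st2, st3, st4, st6}.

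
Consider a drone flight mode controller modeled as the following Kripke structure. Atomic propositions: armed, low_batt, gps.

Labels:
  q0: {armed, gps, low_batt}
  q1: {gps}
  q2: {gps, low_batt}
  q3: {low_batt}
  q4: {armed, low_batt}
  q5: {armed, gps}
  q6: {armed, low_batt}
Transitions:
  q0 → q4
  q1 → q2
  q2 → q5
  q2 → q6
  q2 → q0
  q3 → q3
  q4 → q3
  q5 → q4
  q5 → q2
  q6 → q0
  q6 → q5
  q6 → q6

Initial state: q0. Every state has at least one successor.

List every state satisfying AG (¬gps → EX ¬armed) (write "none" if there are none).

{q0, q3, q4}

States satisfying ¬gps → EX ¬armed: {q0, q1, q2, q3, q4, q5}.
States satisfying AG (¬gps → EX ¬armed): {q0, q3, q4}.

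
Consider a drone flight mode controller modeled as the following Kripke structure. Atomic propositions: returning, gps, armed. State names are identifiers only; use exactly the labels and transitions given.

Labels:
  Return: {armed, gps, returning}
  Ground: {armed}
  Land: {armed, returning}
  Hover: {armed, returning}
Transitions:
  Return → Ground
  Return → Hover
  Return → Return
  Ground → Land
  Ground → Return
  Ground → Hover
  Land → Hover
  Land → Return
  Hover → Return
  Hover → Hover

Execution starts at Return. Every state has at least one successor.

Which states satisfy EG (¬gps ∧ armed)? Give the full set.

States satisfying ¬gps ∧ armed: {Ground, Land, Hover}.
States satisfying EG (¬gps ∧ armed): {Ground, Land, Hover}.

{Ground, Land, Hover}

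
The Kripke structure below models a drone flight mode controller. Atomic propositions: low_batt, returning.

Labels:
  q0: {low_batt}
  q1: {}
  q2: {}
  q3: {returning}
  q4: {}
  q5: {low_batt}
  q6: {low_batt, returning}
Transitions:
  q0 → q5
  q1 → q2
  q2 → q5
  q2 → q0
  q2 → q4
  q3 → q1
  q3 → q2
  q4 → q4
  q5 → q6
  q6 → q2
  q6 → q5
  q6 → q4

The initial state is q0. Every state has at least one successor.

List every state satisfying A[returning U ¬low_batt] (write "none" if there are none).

{q1, q2, q3, q4}

States satisfying returning: {q3, q6}.
States satisfying ¬low_batt: {q1, q2, q3, q4}.
States satisfying A[returning U ¬low_batt]: {q1, q2, q3, q4}.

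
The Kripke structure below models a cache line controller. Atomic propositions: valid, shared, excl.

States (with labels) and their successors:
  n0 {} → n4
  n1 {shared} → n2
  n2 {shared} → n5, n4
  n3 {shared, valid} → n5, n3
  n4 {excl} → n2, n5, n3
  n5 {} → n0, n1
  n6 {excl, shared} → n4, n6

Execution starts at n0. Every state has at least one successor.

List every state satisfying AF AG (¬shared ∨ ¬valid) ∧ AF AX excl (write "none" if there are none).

States satisfying AG (¬shared ∨ ¬valid): ∅.
States satisfying AF AG (¬shared ∨ ¬valid): ∅.
States satisfying AX excl: {n0, n6}.
States satisfying AF AX excl: {n0, n6}.
States satisfying AF AG (¬shared ∨ ¬valid) ∧ AF AX excl: ∅.

none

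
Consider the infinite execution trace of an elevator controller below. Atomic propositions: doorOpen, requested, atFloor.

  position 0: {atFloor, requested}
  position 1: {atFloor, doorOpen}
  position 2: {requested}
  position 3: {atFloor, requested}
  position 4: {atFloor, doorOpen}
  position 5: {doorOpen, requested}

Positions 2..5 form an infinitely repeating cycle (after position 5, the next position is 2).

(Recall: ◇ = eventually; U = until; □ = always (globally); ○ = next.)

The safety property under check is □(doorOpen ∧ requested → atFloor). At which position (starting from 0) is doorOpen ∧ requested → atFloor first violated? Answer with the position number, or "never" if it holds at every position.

Check doorOpen ∧ requested → atFloor at each position in order: 0 ✓, 1 ✓, 2 ✓, 3 ✓, 4 ✓.
At position 5 the labels are {doorOpen, requested}, so doorOpen ∧ requested → atFloor is false there. This is the first violation.

5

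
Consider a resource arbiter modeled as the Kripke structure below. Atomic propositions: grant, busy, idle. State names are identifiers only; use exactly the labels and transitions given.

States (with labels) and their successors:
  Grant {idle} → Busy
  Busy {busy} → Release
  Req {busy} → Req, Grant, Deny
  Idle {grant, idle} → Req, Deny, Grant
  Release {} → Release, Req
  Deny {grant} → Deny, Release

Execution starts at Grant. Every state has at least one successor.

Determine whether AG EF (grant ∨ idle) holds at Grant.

Yes

States satisfying EF (grant ∨ idle): {Grant, Busy, Req, Idle, Release, Deny}.
States satisfying AG EF (grant ∨ idle): {Grant, Busy, Req, Idle, Release, Deny}.
Every state reachable from Grant satisfies EF (grant ∨ idle).
Grant ∈ Sat(AG EF (grant ∨ idle)).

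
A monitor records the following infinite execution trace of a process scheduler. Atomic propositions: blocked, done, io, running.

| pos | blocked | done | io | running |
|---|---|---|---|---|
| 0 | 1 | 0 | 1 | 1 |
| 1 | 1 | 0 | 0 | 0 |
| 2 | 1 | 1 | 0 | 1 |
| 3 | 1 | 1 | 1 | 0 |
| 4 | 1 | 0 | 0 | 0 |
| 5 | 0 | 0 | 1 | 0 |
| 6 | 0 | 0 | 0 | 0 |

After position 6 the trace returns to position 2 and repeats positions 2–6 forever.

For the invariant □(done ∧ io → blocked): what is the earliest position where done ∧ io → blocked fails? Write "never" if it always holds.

never

done ∧ io → blocked holds at every position 0..6, and those are all the positions the trace ever visits, so the invariant □(done ∧ io → blocked) is never violated.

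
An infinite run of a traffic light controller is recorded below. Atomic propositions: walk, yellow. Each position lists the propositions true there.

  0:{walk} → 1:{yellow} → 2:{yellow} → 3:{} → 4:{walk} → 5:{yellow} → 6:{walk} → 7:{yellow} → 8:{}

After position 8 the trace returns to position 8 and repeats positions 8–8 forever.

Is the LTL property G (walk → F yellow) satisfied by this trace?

walk → F yellow holds at every position 0..8, and those are all positions ever visited, so G (walk → F yellow) holds.
Positions where walk holds: 0, 4, 6.
Check F yellow at each: 0→ok, 4→ok, 6→ok.

Yes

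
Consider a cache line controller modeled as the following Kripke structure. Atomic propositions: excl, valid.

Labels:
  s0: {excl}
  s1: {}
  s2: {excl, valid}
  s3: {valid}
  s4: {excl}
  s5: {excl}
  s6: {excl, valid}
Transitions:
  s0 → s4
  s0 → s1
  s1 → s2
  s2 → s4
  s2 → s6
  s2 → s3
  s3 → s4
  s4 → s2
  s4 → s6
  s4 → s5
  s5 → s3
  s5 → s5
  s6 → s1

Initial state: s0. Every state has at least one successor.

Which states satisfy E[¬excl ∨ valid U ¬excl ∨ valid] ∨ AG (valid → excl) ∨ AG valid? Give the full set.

States satisfying ¬excl ∨ valid: {s1, s2, s3, s6}.
States satisfying E[¬excl ∨ valid U ¬excl ∨ valid]: {s1, s2, s3, s6}.
States satisfying valid → excl: {s0, s1, s2, s4, s5, s6}.
States satisfying AG (valid → excl): ∅.
States satisfying valid: {s2, s3, s6}.
States satisfying AG valid: ∅.
States satisfying AG (valid → excl) ∨ AG valid: ∅.
States satisfying E[¬excl ∨ valid U ¬excl ∨ valid] ∨ AG (valid → excl) ∨ AG valid: {s1, s2, s3, s6}.

{s1, s2, s3, s6}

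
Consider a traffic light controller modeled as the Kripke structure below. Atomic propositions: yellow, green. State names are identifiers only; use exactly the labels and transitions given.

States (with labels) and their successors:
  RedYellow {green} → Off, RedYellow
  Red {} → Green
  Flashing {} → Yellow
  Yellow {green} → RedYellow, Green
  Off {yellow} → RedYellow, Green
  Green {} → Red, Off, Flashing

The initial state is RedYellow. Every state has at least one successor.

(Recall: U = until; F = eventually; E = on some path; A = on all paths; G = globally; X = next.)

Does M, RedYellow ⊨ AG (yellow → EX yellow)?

States satisfying yellow → EX yellow: {RedYellow, Red, Flashing, Yellow, Green}.
States satisfying AG (yellow → EX yellow): ∅.
Off is reachable from RedYellow and violates yellow → EX yellow, so AG fails at RedYellow.
RedYellow ∉ Sat(AG (yellow → EX yellow)).

No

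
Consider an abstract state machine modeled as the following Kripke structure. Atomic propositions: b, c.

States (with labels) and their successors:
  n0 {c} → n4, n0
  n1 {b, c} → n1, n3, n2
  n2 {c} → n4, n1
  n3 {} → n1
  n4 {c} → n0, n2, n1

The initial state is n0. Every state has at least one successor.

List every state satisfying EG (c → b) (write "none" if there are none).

States satisfying c → b: {n1, n3}.
States satisfying EG (c → b): {n1, n3}.

{n1, n3}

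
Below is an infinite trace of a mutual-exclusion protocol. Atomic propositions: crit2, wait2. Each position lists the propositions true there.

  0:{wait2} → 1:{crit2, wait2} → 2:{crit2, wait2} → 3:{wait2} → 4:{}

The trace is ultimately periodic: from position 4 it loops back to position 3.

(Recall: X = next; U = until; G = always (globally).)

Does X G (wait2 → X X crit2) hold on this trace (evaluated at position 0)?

The position after 0 is 1; G (wait2 → X X crit2) is false there.

Does not hold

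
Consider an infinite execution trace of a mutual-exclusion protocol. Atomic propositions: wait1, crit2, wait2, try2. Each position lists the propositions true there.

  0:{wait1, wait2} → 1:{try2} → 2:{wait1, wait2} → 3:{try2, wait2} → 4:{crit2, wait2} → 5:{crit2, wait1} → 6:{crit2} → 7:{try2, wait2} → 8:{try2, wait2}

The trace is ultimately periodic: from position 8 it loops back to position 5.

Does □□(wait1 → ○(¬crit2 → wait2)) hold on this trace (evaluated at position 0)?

□(wait1 → ○(¬crit2 → wait2)) must hold at every position from 0 onward. It fails at position 0, so □□(wait1 → ○(¬crit2 → wait2)) is false.

Violated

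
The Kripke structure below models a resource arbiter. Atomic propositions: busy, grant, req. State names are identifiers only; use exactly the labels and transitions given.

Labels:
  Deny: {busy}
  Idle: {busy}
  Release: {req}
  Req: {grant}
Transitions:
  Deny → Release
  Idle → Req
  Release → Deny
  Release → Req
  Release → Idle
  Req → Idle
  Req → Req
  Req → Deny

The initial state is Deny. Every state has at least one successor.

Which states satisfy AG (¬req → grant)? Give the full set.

none

States satisfying ¬req → grant: {Release, Req}.
States satisfying AG (¬req → grant): ∅.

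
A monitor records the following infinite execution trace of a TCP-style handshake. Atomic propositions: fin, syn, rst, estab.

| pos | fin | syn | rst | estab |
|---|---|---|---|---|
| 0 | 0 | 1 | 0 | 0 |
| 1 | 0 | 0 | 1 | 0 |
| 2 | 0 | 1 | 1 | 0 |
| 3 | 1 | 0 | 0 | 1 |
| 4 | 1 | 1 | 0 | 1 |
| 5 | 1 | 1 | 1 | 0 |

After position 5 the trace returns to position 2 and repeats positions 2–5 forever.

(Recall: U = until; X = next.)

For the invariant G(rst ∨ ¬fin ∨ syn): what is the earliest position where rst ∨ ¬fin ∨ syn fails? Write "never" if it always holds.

Check rst ∨ ¬fin ∨ syn at each position in order: 0 ✓, 1 ✓, 2 ✓.
At position 3 the labels are {estab, fin}, so rst ∨ ¬fin ∨ syn is false there. This is the first violation.

3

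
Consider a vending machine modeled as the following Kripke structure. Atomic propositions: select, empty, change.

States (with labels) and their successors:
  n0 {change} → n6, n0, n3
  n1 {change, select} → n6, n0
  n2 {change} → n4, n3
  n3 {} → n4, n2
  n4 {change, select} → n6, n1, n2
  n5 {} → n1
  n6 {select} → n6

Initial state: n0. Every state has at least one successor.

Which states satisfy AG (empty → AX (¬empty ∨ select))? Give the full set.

{n0, n1, n2, n3, n4, n5, n6}

States satisfying empty → AX (¬empty ∨ select): {n0, n1, n2, n3, n4, n5, n6}.
States satisfying AG (empty → AX (¬empty ∨ select)): {n0, n1, n2, n3, n4, n5, n6}.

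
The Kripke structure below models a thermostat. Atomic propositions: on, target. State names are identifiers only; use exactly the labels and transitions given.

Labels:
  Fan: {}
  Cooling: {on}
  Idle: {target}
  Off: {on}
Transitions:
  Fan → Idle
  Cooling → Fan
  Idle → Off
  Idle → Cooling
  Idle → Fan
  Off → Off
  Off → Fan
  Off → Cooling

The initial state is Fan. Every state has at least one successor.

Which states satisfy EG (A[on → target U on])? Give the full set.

{Off}

States satisfying A[on → target U on]: {Cooling, Off}.
States satisfying EG (A[on → target U on]): {Off}.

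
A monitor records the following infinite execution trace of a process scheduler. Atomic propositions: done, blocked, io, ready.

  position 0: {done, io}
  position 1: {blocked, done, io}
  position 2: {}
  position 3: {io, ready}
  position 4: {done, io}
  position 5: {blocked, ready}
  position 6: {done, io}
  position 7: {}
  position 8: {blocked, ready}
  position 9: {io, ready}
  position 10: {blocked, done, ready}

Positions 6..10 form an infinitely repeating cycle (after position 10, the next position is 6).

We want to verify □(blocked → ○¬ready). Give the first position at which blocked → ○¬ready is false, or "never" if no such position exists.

Check blocked → ○¬ready at each position in order: 0 ✓, 1 ✓, 2 ✓, 3 ✓, 4 ✓, 5 ✓, 6 ✓, 7 ✓.
At position 8 the labels are {blocked, ready} and the next position 9 has {io, ready}, so blocked → ○¬ready is false there. This is the first violation.

8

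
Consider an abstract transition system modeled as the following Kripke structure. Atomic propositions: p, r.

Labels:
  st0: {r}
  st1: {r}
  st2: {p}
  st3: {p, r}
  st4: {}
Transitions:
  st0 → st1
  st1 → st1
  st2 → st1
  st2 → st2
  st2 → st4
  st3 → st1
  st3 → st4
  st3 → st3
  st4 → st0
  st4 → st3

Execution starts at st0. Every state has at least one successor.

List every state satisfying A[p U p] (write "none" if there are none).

States satisfying p: {st2, st3}.
States satisfying A[p U p]: {st2, st3}.

{st2, st3}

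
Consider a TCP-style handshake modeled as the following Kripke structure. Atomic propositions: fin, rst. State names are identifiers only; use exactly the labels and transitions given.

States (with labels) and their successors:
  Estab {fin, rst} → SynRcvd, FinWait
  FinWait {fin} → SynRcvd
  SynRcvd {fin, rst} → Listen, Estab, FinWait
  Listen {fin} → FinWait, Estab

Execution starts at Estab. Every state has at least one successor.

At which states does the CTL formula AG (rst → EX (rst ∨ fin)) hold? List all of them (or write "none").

{Estab, FinWait, SynRcvd, Listen}

States satisfying rst → EX (rst ∨ fin): {Estab, FinWait, SynRcvd, Listen}.
States satisfying AG (rst → EX (rst ∨ fin)): {Estab, FinWait, SynRcvd, Listen}.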